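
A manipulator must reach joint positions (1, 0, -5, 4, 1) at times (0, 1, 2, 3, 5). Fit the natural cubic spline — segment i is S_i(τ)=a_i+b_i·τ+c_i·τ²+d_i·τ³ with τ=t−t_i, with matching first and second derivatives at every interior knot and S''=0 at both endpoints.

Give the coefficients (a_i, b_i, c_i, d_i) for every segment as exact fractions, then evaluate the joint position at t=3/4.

Δ: Δ0=-1, Δ1=-5, Δ2=9, Δ3=-3/2
row 1: diag=4, rhs=-24; c'=1/4, d'=-6
row 2: denom=4−1·1/4=15/4; d'=(84−1·-6)/(15/4)=24
row 3: denom=6−1·4/15=86/15; d'=(-63−1·24)/(86/15)=-1305/86
back: M3=-1305/86
back: M2=24−4/15·-1305/86=1206/43
back: M1=-6−1/4·1206/43=-1119/86
M: M0=0, M1=-1119/86, M2=1206/43, M3=-1305/86, M4=0
seg 0: a=1, c=M0/2=0, d=(M1−M0)/(6·1)=-373/172, b=Δ0−h0·(2M0+M1)/6=201/172
seg 1: a=0, c=M1/2=-1119/172, d=(M2−M1)/(6·1)=1177/172, b=Δ1−h1·(2M1+M2)/6=-459/86
seg 2: a=-5, c=M2/2=603/43, d=(M3−M2)/(6·1)=-1239/172, b=Δ2−h2·(2M2+M3)/6=375/172
seg 3: a=4, c=M3/2=-1305/172, d=(M4−M3)/(6·2)=435/344, b=Δ3−h3·(2M3+M4)/6=741/86
t_q=3/4 → seg 0, τ=3/4; S=1+201/172·τ+0·τ²+-373/172·τ³=10585/11008

  seg 0: a=1 b=201/172 c=0 d=-373/172
  seg 1: a=0 b=-459/86 c=-1119/172 d=1177/172
  seg 2: a=-5 b=375/172 c=603/43 d=-1239/172
  seg 3: a=4 b=741/86 c=-1305/172 d=435/344
S(3/4) = 10585/11008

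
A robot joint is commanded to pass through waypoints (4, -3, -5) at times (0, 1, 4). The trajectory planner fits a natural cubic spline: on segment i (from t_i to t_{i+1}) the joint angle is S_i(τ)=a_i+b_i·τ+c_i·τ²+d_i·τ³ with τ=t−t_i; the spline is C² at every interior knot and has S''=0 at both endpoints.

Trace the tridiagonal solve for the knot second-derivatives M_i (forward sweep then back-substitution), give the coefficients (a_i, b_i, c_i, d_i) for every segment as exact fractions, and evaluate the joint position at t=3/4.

  seg 0: a=4 b=-187/24 c=0 d=19/24
  seg 1: a=-3 b=-65/12 c=19/8 d=-19/72
S(3/4) = -773/512

Δ: Δ0=-7, Δ1=-2/3
row 1: diag=8, rhs=38; c'=3/8, d'=19/4
back: M1=19/4
M: M0=0, M1=19/4, M2=0
seg 0: a=4, c=M0/2=0, d=(M1−M0)/(6·1)=19/24, b=Δ0−h0·(2M0+M1)/6=-187/24
seg 1: a=-3, c=M1/2=19/8, d=(M2−M1)/(6·3)=-19/72, b=Δ1−h1·(2M1+M2)/6=-65/12
t_q=3/4 → seg 0, τ=3/4; S=4+-187/24·τ+0·τ²+19/24·τ³=-773/512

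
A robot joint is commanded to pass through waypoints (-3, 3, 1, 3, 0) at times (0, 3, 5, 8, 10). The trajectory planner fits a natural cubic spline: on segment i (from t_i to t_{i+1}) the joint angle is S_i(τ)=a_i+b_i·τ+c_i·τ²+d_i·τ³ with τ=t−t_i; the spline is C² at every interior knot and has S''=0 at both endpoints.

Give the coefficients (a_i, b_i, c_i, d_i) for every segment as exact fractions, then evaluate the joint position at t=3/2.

Δ: Δ0=2, Δ1=-1, Δ2=2/3, Δ3=-3/2
row 1: diag=10, rhs=-18; c'=1/5, d'=-9/5
row 2: denom=10−2·1/5=48/5; d'=(10−2·-9/5)/(48/5)=17/12
row 3: denom=10−3·5/16=145/16; d'=(-13−3·17/12)/(145/16)=-276/145
back: M3=-276/145
back: M2=17/12−5/16·-276/145=175/87
back: M1=-9/5−1/5·175/87=-958/435
M: M0=0, M1=-958/435, M2=175/87, M3=-276/145, M4=0
seg 0: a=-3, c=M0/2=0, d=(M1−M0)/(6·3)=-479/3915, b=Δ0−h0·(2M0+M1)/6=1349/435
seg 1: a=3, c=M1/2=-479/435, d=(M2−M1)/(6·2)=611/1740, b=Δ1−h1·(2M1+M2)/6=-88/435
seg 2: a=1, c=M2/2=175/174, d=(M3−M2)/(6·3)=-1703/7830, b=Δ2−h2·(2M2+M3)/6=-57/145
seg 3: a=3, c=M3/2=-138/145, d=(M4−M3)/(6·2)=23/145, b=Δ3−h3·(2M3+M4)/6=-67/290
t_q=3/2 → seg 0, τ=3/2; S=-3+1349/435·τ+0·τ²+-479/3915·τ³=1437/1160

  seg 0: a=-3 b=1349/435 c=0 d=-479/3915
  seg 1: a=3 b=-88/435 c=-479/435 d=611/1740
  seg 2: a=1 b=-57/145 c=175/174 d=-1703/7830
  seg 3: a=3 b=-67/290 c=-138/145 d=23/145
S(3/2) = 1437/1160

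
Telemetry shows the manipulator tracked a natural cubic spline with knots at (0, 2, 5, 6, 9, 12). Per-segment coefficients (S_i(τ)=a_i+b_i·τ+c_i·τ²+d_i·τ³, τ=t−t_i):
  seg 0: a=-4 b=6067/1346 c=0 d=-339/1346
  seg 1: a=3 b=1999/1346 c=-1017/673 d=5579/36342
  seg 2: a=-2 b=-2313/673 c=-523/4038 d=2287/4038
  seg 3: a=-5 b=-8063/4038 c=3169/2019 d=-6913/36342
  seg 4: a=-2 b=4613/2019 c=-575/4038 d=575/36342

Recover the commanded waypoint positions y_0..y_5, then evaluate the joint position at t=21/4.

y_0 = S_0(0) = a_0 = -4
y_1 = S_1(0) = a_1 = 3
y_2 = S_2(0) = a_2 = -2
y_3 = S_3(0) = a_3 = -5
y_4 = S_4(0) = a_4 = -2
y_5 = S_4(3) = 4
t_q=21/4 is in segment 2 (τ=1/4); S_2(τ)=-246239/86144

y_0=-4 y_1=3 y_2=-2 y_3=-5 y_4=-2 y_5=4
S(21/4) = -246239/86144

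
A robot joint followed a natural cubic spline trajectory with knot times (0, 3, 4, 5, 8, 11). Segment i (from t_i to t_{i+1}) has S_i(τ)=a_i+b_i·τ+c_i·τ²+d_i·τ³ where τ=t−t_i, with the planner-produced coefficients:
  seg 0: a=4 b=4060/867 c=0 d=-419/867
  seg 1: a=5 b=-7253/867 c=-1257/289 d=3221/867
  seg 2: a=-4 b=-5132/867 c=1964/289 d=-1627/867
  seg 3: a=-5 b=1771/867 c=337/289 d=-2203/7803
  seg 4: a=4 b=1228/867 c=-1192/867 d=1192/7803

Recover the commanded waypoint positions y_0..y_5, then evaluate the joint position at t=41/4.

y_0=4 y_1=5 y_2=-4 y_3=-5 y_4=4 y_5=0
S(41/4) = 4547/2312

y_0 = S_0(0) = a_0 = 4
y_1 = S_1(0) = a_1 = 5
y_2 = S_2(0) = a_2 = -4
y_3 = S_3(0) = a_3 = -5
y_4 = S_4(0) = a_4 = 4
y_5 = S_4(3) = 0
t_q=41/4 is in segment 4 (τ=9/4); S_4(τ)=4547/2312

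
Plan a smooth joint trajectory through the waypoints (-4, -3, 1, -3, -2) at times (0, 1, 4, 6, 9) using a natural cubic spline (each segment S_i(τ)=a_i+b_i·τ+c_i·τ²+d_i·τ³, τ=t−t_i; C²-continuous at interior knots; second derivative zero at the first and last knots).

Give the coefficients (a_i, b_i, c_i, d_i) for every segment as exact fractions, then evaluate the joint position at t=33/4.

Δ: Δ0=1, Δ1=4/3, Δ2=-2, Δ3=1/3
row 1: diag=8, rhs=2; c'=3/8, d'=1/4
row 2: denom=10−3·3/8=71/8; d'=(-20−3·1/4)/(71/8)=-166/71
row 3: denom=10−2·16/71=678/71; d'=(14−2·-166/71)/(678/71)=221/113
back: M3=221/113
back: M2=-166/71−16/71·221/113=-314/113
back: M1=1/4−3/8·-314/113=146/113
M: M0=0, M1=146/113, M2=-314/113, M3=221/113, M4=0
seg 0: a=-4, c=M0/2=0, d=(M1−M0)/(6·1)=73/339, b=Δ0−h0·(2M0+M1)/6=266/339
seg 1: a=-3, c=M1/2=73/113, d=(M2−M1)/(6·3)=-230/1017, b=Δ1−h1·(2M1+M2)/6=485/339
seg 2: a=1, c=M2/2=-157/113, d=(M3−M2)/(6·2)=535/1356, b=Δ2−h2·(2M2+M3)/6=-271/339
seg 3: a=-3, c=M3/2=221/226, d=(M4−M3)/(6·3)=-221/2034, b=Δ3−h3·(2M3+M4)/6=-550/339
t_q=33/4 → seg 3, τ=9/4; S=-3+-550/339·τ+221/226·τ²+-221/2034·τ³=-42489/14464

  seg 0: a=-4 b=266/339 c=0 d=73/339
  seg 1: a=-3 b=485/339 c=73/113 d=-230/1017
  seg 2: a=1 b=-271/339 c=-157/113 d=535/1356
  seg 3: a=-3 b=-550/339 c=221/226 d=-221/2034
S(33/4) = -42489/14464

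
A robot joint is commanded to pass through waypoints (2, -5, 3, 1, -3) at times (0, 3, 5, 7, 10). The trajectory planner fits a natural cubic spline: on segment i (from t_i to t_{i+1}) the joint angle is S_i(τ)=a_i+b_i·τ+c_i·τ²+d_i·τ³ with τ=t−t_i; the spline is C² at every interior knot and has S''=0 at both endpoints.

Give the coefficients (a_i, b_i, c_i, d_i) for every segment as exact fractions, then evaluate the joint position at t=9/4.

  seg 0: a=2 b=-19/4 c=0 d=29/108
  seg 1: a=-5 b=5/2 c=29/12 d=-5/6
  seg 2: a=3 b=13/6 c=-31/12 d=1/2
  seg 3: a=1 b=-13/6 c=5/12 d=-5/108
S(9/4) = -1441/256

Δ: Δ0=-7/3, Δ1=4, Δ2=-1, Δ3=-4/3
row 1: diag=10, rhs=38; c'=1/5, d'=19/5
row 2: denom=8−2·1/5=38/5; d'=(-30−2·19/5)/(38/5)=-94/19
row 3: denom=10−2·5/19=180/19; d'=(-2−2·-94/19)/(180/19)=5/6
back: M3=5/6
back: M2=-94/19−5/19·5/6=-31/6
back: M1=19/5−1/5·-31/6=29/6
M: M0=0, M1=29/6, M2=-31/6, M3=5/6, M4=0
seg 0: a=2, c=M0/2=0, d=(M1−M0)/(6·3)=29/108, b=Δ0−h0·(2M0+M1)/6=-19/4
seg 1: a=-5, c=M1/2=29/12, d=(M2−M1)/(6·2)=-5/6, b=Δ1−h1·(2M1+M2)/6=5/2
seg 2: a=3, c=M2/2=-31/12, d=(M3−M2)/(6·2)=1/2, b=Δ2−h2·(2M2+M3)/6=13/6
seg 3: a=1, c=M3/2=5/12, d=(M4−M3)/(6·3)=-5/108, b=Δ3−h3·(2M3+M4)/6=-13/6
t_q=9/4 → seg 0, τ=9/4; S=2+-19/4·τ+0·τ²+29/108·τ³=-1441/256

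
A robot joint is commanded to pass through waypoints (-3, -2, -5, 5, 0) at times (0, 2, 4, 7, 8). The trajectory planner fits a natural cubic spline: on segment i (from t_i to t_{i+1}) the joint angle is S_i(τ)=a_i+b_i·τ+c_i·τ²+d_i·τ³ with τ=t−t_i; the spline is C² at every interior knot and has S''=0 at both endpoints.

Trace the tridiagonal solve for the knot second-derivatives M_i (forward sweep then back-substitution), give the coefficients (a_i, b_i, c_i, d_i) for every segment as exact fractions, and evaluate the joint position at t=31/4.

  seg 0: a=-3 b=605/402 c=0 d=-101/402
  seg 1: a=-2 b=-607/402 c=-101/67 d=152/201
  seg 2: a=-5 b=617/402 c=203/67 d=-977/1206
  seg 3: a=5 b=-434/201 c=-571/134 d=571/402
S(31/4) = 13575/8576

Δ: Δ0=1/2, Δ1=-3/2, Δ2=10/3, Δ3=-5
row 1: diag=8, rhs=-12; c'=1/4, d'=-3/2
row 2: denom=10−2·1/4=19/2; d'=(29−2·-3/2)/(19/2)=64/19
row 3: denom=8−3·6/19=134/19; d'=(-50−3·64/19)/(134/19)=-571/67
back: M3=-571/67
back: M2=64/19−6/19·-571/67=406/67
back: M1=-3/2−1/4·406/67=-202/67
M: M0=0, M1=-202/67, M2=406/67, M3=-571/67, M4=0
seg 0: a=-3, c=M0/2=0, d=(M1−M0)/(6·2)=-101/402, b=Δ0−h0·(2M0+M1)/6=605/402
seg 1: a=-2, c=M1/2=-101/67, d=(M2−M1)/(6·2)=152/201, b=Δ1−h1·(2M1+M2)/6=-607/402
seg 2: a=-5, c=M2/2=203/67, d=(M3−M2)/(6·3)=-977/1206, b=Δ2−h2·(2M2+M3)/6=617/402
seg 3: a=5, c=M3/2=-571/134, d=(M4−M3)/(6·1)=571/402, b=Δ3−h3·(2M3+M4)/6=-434/201
t_q=31/4 → seg 3, τ=3/4; S=5+-434/201·τ+-571/134·τ²+571/402·τ³=13575/8576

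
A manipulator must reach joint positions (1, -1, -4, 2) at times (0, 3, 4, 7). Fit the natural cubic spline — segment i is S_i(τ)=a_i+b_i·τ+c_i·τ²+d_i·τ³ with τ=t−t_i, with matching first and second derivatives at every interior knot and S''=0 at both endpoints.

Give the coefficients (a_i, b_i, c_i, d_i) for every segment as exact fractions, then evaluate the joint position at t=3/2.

  seg 0: a=1 b=29/63 c=0 d=-71/567
  seg 1: a=-1 b=-184/63 c=-71/63 d=22/21
  seg 2: a=-4 b=-128/63 c=127/63 d=-127/567
S(3/2) = 71/56

Δ: Δ0=-2/3, Δ1=-3, Δ2=2
row 1: diag=8, rhs=-14; c'=1/8, d'=-7/4
row 2: denom=8−1·1/8=63/8; d'=(30−1·-7/4)/(63/8)=254/63
back: M2=254/63
back: M1=-7/4−1/8·254/63=-142/63
M: M0=0, M1=-142/63, M2=254/63, M3=0
seg 0: a=1, c=M0/2=0, d=(M1−M0)/(6·3)=-71/567, b=Δ0−h0·(2M0+M1)/6=29/63
seg 1: a=-1, c=M1/2=-71/63, d=(M2−M1)/(6·1)=22/21, b=Δ1−h1·(2M1+M2)/6=-184/63
seg 2: a=-4, c=M2/2=127/63, d=(M3−M2)/(6·3)=-127/567, b=Δ2−h2·(2M2+M3)/6=-128/63
t_q=3/2 → seg 0, τ=3/2; S=1+29/63·τ+0·τ²+-71/567·τ³=71/56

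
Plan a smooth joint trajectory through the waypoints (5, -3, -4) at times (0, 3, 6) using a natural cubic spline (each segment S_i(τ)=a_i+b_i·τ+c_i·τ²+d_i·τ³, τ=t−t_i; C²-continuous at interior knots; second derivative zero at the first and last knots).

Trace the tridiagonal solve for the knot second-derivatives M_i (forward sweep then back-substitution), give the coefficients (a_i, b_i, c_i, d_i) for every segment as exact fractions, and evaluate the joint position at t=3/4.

Δ: Δ0=-8/3, Δ1=-1/3
row 1: diag=12, rhs=14; c'=1/4, d'=7/6
back: M1=7/6
M: M0=0, M1=7/6, M2=0
seg 0: a=5, c=M0/2=0, d=(M1−M0)/(6·3)=7/108, b=Δ0−h0·(2M0+M1)/6=-13/4
seg 1: a=-3, c=M1/2=7/12, d=(M2−M1)/(6·3)=-7/108, b=Δ1−h1·(2M1+M2)/6=-3/2
t_q=3/4 → seg 0, τ=3/4; S=5+-13/4·τ+0·τ²+7/108·τ³=663/256

  seg 0: a=5 b=-13/4 c=0 d=7/108
  seg 1: a=-3 b=-3/2 c=7/12 d=-7/108
S(3/4) = 663/256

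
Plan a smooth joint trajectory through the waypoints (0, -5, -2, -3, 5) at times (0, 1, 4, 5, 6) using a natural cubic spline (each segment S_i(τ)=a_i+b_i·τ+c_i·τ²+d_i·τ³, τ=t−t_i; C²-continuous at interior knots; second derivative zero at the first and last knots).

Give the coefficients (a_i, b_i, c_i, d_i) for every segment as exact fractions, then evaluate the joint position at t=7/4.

  seg 0: a=0 b=-1297/212 c=0 d=237/212
  seg 1: a=-5 b=-293/106 c=711/212 d=-445/636
  seg 2: a=-2 b=-325/212 c=-156/53 d=737/212
  seg 3: a=-3 b=319/106 c=1587/212 d=-529/212
S(7/4) = -74377/13568

Δ: Δ0=-5, Δ1=1, Δ2=-1, Δ3=8
row 1: diag=8, rhs=36; c'=3/8, d'=9/2
row 2: denom=8−3·3/8=55/8; d'=(-12−3·9/2)/(55/8)=-204/55
row 3: denom=4−1·8/55=212/55; d'=(54−1·-204/55)/(212/55)=1587/106
back: M3=1587/106
back: M2=-204/55−8/55·1587/106=-312/53
back: M1=9/2−3/8·-312/53=711/106
M: M0=0, M1=711/106, M2=-312/53, M3=1587/106, M4=0
seg 0: a=0, c=M0/2=0, d=(M1−M0)/(6·1)=237/212, b=Δ0−h0·(2M0+M1)/6=-1297/212
seg 1: a=-5, c=M1/2=711/212, d=(M2−M1)/(6·3)=-445/636, b=Δ1−h1·(2M1+M2)/6=-293/106
seg 2: a=-2, c=M2/2=-156/53, d=(M3−M2)/(6·1)=737/212, b=Δ2−h2·(2M2+M3)/6=-325/212
seg 3: a=-3, c=M3/2=1587/212, d=(M4−M3)/(6·1)=-529/212, b=Δ3−h3·(2M3+M4)/6=319/106
t_q=7/4 → seg 1, τ=3/4; S=-5+-293/106·τ+711/212·τ²+-445/636·τ³=-74377/13568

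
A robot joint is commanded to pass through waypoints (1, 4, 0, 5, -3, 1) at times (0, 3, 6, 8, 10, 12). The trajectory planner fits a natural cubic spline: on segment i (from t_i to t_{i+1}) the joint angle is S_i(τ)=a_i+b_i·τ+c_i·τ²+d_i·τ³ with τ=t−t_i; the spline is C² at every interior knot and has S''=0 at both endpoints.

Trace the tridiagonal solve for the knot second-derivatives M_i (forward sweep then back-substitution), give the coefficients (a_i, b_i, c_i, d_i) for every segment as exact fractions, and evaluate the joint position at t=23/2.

  seg 0: a=1 b=6737/3138 c=0 d=-3599/28242
  seg 1: a=4 b=-2030/1569 c=-3599/3138 d=10673/28242
  seg 2: a=0 b=6365/3138 c=1179/523 d=-3167/3138
  seg 3: a=5 b=-3343/3138 c=-1988/523 d=14647/12552
  seg 4: a=-3 b=-3557/1569 c=6695/2092 d=-6695/12552
S(23/2) = -33475/33472

Δ: Δ0=1, Δ1=-4/3, Δ2=5/2, Δ3=-4, Δ4=2
row 1: diag=12, rhs=-14; c'=1/4, d'=-7/6
row 2: denom=10−3·1/4=37/4; d'=(23−3·-7/6)/(37/4)=106/37
row 3: denom=8−2·8/37=280/37; d'=(-39−2·106/37)/(280/37)=-331/56
row 4: denom=8−2·37/140=523/70; d'=(36−2·-331/56)/(523/70)=6695/1046
back: M4=6695/1046
back: M3=-331/56−37/140·6695/1046=-3976/523
back: M2=106/37−8/37·-3976/523=2358/523
back: M1=-7/6−1/4·2358/523=-3599/1569
M: M0=0, M1=-3599/1569, M2=2358/523, M3=-3976/523, M4=6695/1046, M5=0
seg 0: a=1, c=M0/2=0, d=(M1−M0)/(6·3)=-3599/28242, b=Δ0−h0·(2M0+M1)/6=6737/3138
seg 1: a=4, c=M1/2=-3599/3138, d=(M2−M1)/(6·3)=10673/28242, b=Δ1−h1·(2M1+M2)/6=-2030/1569
seg 2: a=0, c=M2/2=1179/523, d=(M3−M2)/(6·2)=-3167/3138, b=Δ2−h2·(2M2+M3)/6=6365/3138
seg 3: a=5, c=M3/2=-1988/523, d=(M4−M3)/(6·2)=14647/12552, b=Δ3−h3·(2M3+M4)/6=-3343/3138
seg 4: a=-3, c=M4/2=6695/2092, d=(M5−M4)/(6·2)=-6695/12552, b=Δ4−h4·(2M4+M5)/6=-3557/1569
t_q=23/2 → seg 4, τ=3/2; S=-3+-3557/1569·τ+6695/2092·τ²+-6695/12552·τ³=-33475/33472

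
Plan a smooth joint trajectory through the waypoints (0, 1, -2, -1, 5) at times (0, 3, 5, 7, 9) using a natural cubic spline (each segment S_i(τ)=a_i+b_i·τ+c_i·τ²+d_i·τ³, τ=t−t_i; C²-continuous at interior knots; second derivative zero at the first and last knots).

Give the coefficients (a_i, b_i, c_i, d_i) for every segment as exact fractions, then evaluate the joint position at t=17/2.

  seg 0: a=0 b=439/426 c=0 d=-11/142
  seg 1: a=1 b=-226/213 c=-99/142 d=407/1704
  seg 2: a=-2 b=-419/426 c=209/284 d=5/1704
  seg 3: a=-1 b=425/213 c=107/142 d=-107/852
S(17/2) = 7417/2272

Δ: Δ0=1/3, Δ1=-3/2, Δ2=1/2, Δ3=3
row 1: diag=10, rhs=-11; c'=1/5, d'=-11/10
row 2: denom=8−2·1/5=38/5; d'=(12−2·-11/10)/(38/5)=71/38
row 3: denom=8−2·5/19=142/19; d'=(15−2·71/38)/(142/19)=107/71
back: M3=107/71
back: M2=71/38−5/19·107/71=209/142
back: M1=-11/10−1/5·209/142=-99/71
M: M0=0, M1=-99/71, M2=209/142, M3=107/71, M4=0
seg 0: a=0, c=M0/2=0, d=(M1−M0)/(6·3)=-11/142, b=Δ0−h0·(2M0+M1)/6=439/426
seg 1: a=1, c=M1/2=-99/142, d=(M2−M1)/(6·2)=407/1704, b=Δ1−h1·(2M1+M2)/6=-226/213
seg 2: a=-2, c=M2/2=209/284, d=(M3−M2)/(6·2)=5/1704, b=Δ2−h2·(2M2+M3)/6=-419/426
seg 3: a=-1, c=M3/2=107/142, d=(M4−M3)/(6·2)=-107/852, b=Δ3−h3·(2M3+M4)/6=425/213
t_q=17/2 → seg 3, τ=3/2; S=-1+425/213·τ+107/142·τ²+-107/852·τ³=7417/2272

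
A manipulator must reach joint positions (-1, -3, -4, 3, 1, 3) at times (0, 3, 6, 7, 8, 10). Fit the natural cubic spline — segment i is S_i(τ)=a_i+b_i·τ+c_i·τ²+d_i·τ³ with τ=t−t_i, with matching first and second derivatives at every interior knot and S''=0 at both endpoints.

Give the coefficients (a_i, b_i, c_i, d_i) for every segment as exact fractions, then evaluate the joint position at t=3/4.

  seg 0: a=-1 b=189/643 c=0 d=-1853/17361
  seg 1: a=-3 b=-1664/643 c=-1853/1929 d=9908/17361
  seg 2: a=-4 b=4538/643 c=2685/643 d=-2722/643
  seg 3: a=3 b=1742/643 c=-5481/643 d=2453/643
  seg 4: a=1 b=-1861/643 c=1878/643 d=-313/643
S(3/4) = -33933/41152

Δ: Δ0=-2/3, Δ1=-1/3, Δ2=7, Δ3=-2, Δ4=1
row 1: diag=12, rhs=2; c'=1/4, d'=1/6
row 2: denom=8−3·1/4=29/4; d'=(44−3·1/6)/(29/4)=6
row 3: denom=4−1·4/29=112/29; d'=(-54−1·6)/(112/29)=-435/28
row 4: denom=6−1·29/112=643/112; d'=(18−1·-435/28)/(643/112)=3756/643
back: M4=3756/643
back: M3=-435/28−29/112·3756/643=-10962/643
back: M2=6−4/29·-10962/643=5370/643
back: M1=1/6−1/4·5370/643=-3706/1929
M: M0=0, M1=-3706/1929, M2=5370/643, M3=-10962/643, M4=3756/643, M5=0
seg 0: a=-1, c=M0/2=0, d=(M1−M0)/(6·3)=-1853/17361, b=Δ0−h0·(2M0+M1)/6=189/643
seg 1: a=-3, c=M1/2=-1853/1929, d=(M2−M1)/(6·3)=9908/17361, b=Δ1−h1·(2M1+M2)/6=-1664/643
seg 2: a=-4, c=M2/2=2685/643, d=(M3−M2)/(6·1)=-2722/643, b=Δ2−h2·(2M2+M3)/6=4538/643
seg 3: a=3, c=M3/2=-5481/643, d=(M4−M3)/(6·1)=2453/643, b=Δ3−h3·(2M3+M4)/6=1742/643
seg 4: a=1, c=M4/2=1878/643, d=(M5−M4)/(6·2)=-313/643, b=Δ4−h4·(2M4+M5)/6=-1861/643
t_q=3/4 → seg 0, τ=3/4; S=-1+189/643·τ+0·τ²+-1853/17361·τ³=-33933/41152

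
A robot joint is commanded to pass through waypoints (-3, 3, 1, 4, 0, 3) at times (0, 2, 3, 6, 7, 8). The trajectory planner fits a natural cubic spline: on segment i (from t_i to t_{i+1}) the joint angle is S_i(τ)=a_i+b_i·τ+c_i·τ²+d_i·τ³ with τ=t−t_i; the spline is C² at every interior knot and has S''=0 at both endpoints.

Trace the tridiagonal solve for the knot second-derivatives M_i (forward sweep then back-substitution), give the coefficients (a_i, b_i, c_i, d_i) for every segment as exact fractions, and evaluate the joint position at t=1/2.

  seg 0: a=-3 b=6191/1241 c=0 d=-617/1241
  seg 1: a=3 b=-1213/1241 c=-3702/1241 d=2433/1241
  seg 2: a=1 b=-1318/1241 c=3597/1241 d=-2744/3723
  seg 3: a=4 b=-4432/1241 c=-4635/1241 d=4103/1241
  seg 4: a=0 b=-1393/1241 c=7674/1241 d=-2558/1241
S(1/2) = -5637/9928

Δ: Δ0=3, Δ1=-2, Δ2=1, Δ3=-4, Δ4=3
row 1: diag=6, rhs=-30; c'=1/6, d'=-5
row 2: denom=8−1·1/6=47/6; d'=(18−1·-5)/(47/6)=138/47
row 3: denom=8−3·18/47=322/47; d'=(-30−3·138/47)/(322/47)=-912/161
row 4: denom=4−1·47/322=1241/322; d'=(42−1·-912/161)/(1241/322)=15348/1241
back: M4=15348/1241
back: M3=-912/161−47/322·15348/1241=-9270/1241
back: M2=138/47−18/47·-9270/1241=7194/1241
back: M1=-5−1/6·7194/1241=-7404/1241
M: M0=0, M1=-7404/1241, M2=7194/1241, M3=-9270/1241, M4=15348/1241, M5=0
seg 0: a=-3, c=M0/2=0, d=(M1−M0)/(6·2)=-617/1241, b=Δ0−h0·(2M0+M1)/6=6191/1241
seg 1: a=3, c=M1/2=-3702/1241, d=(M2−M1)/(6·1)=2433/1241, b=Δ1−h1·(2M1+M2)/6=-1213/1241
seg 2: a=1, c=M2/2=3597/1241, d=(M3−M2)/(6·3)=-2744/3723, b=Δ2−h2·(2M2+M3)/6=-1318/1241
seg 3: a=4, c=M3/2=-4635/1241, d=(M4−M3)/(6·1)=4103/1241, b=Δ3−h3·(2M3+M4)/6=-4432/1241
seg 4: a=0, c=M4/2=7674/1241, d=(M5−M4)/(6·1)=-2558/1241, b=Δ4−h4·(2M4+M5)/6=-1393/1241
t_q=1/2 → seg 0, τ=1/2; S=-3+6191/1241·τ+0·τ²+-617/1241·τ³=-5637/9928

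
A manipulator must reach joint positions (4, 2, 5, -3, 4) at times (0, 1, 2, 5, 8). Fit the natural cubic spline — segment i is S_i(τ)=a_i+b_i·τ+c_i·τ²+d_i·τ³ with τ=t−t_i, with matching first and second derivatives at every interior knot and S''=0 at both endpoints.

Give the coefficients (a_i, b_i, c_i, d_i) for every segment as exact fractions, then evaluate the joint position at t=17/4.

Δ: Δ0=-2, Δ1=3, Δ2=-8/3, Δ3=7/3
row 1: diag=4, rhs=30; c'=1/4, d'=15/2
row 2: denom=8−1·1/4=31/4; d'=(-34−1·15/2)/(31/4)=-166/31
row 3: denom=12−3·12/31=336/31; d'=(30−3·-166/31)/(336/31)=17/4
back: M3=17/4
back: M2=-166/31−12/31·17/4=-7
back: M1=15/2−1/4·-7=37/4
M: M0=0, M1=37/4, M2=-7, M3=17/4, M4=0
seg 0: a=4, c=M0/2=0, d=(M1−M0)/(6·1)=37/24, b=Δ0−h0·(2M0+M1)/6=-85/24
seg 1: a=2, c=M1/2=37/8, d=(M2−M1)/(6·1)=-65/24, b=Δ1−h1·(2M1+M2)/6=13/12
seg 2: a=5, c=M2/2=-7/2, d=(M3−M2)/(6·3)=5/8, b=Δ2−h2·(2M2+M3)/6=53/24
seg 3: a=-3, c=M3/2=17/8, d=(M4−M3)/(6·3)=-17/72, b=Δ3−h3·(2M3+M4)/6=-23/12
t_q=17/4 → seg 2, τ=9/4; S=5+53/24·τ+-7/2·τ²+5/8·τ³=-323/512

  seg 0: a=4 b=-85/24 c=0 d=37/24
  seg 1: a=2 b=13/12 c=37/8 d=-65/24
  seg 2: a=5 b=53/24 c=-7/2 d=5/8
  seg 3: a=-3 b=-23/12 c=17/8 d=-17/72
S(17/4) = -323/512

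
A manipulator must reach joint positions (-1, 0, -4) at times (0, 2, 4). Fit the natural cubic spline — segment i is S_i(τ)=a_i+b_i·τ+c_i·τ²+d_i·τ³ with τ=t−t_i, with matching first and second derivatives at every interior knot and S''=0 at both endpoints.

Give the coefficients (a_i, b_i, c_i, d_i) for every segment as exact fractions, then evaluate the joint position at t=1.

Δ: Δ0=1/2, Δ1=-2
row 1: diag=8, rhs=-15; c'=1/4, d'=-15/8
back: M1=-15/8
M: M0=0, M1=-15/8, M2=0
seg 0: a=-1, c=M0/2=0, d=(M1−M0)/(6·2)=-5/32, b=Δ0−h0·(2M0+M1)/6=9/8
seg 1: a=0, c=M1/2=-15/16, d=(M2−M1)/(6·2)=5/32, b=Δ1−h1·(2M1+M2)/6=-3/4
t_q=1 → seg 0, τ=1; S=-1+9/8·τ+0·τ²+-5/32·τ³=-1/32

  seg 0: a=-1 b=9/8 c=0 d=-5/32
  seg 1: a=0 b=-3/4 c=-15/16 d=5/32
S(1) = -1/32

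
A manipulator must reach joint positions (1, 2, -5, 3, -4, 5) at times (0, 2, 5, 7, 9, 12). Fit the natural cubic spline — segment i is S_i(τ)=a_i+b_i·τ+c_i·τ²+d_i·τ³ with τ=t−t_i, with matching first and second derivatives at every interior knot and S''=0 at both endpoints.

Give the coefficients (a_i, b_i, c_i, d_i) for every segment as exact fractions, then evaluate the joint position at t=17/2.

Δ: Δ0=1/2, Δ1=-7/3, Δ2=4, Δ3=-7/2, Δ4=3
row 1: diag=10, rhs=-17; c'=3/10, d'=-17/10
row 2: denom=10−3·3/10=91/10; d'=(38−3·-17/10)/(91/10)=431/91
row 3: denom=8−2·20/91=688/91; d'=(-45−2·431/91)/(688/91)=-4957/688
row 4: denom=10−2·91/344=1629/172; d'=(39−2·-4957/688)/(1629/172)=18373/3258
back: M4=18373/3258
back: M3=-4957/688−91/344·18373/3258=-14167/1629
back: M2=431/91−20/91·-14167/1629=10829/1629
back: M1=-17/10−3/10·10829/1629=-2006/543
M: M0=0, M1=-2006/543, M2=10829/1629, M3=-14167/1629, M4=18373/3258, M5=0
seg 0: a=1, c=M0/2=0, d=(M1−M0)/(6·2)=-1003/3258, b=Δ0−h0·(2M0+M1)/6=5641/3258
seg 1: a=2, c=M1/2=-1003/543, d=(M2−M1)/(6·3)=16847/29322, b=Δ1−h1·(2M1+M2)/6=-6395/3258
seg 2: a=-5, c=M2/2=10829/3258, d=(M3−M2)/(6·2)=-2083/1629, b=Δ2−h2·(2M2+M3)/6=4019/1629
seg 3: a=3, c=M3/2=-14167/3258, d=(M4−M3)/(6·2)=15569/13032, b=Δ3−h3·(2M3+M4)/6=227/543
seg 4: a=-4, c=M4/2=18373/6516, d=(M5−M4)/(6·3)=-18373/58644, b=Δ4−h4·(2M4+M5)/6=-8599/3258
t_q=17/2 → seg 3, τ=3/2; S=3+227/543·τ+-14167/3258·τ²+15569/13032·τ³=-24613/11584

  seg 0: a=1 b=5641/3258 c=0 d=-1003/3258
  seg 1: a=2 b=-6395/3258 c=-1003/543 d=16847/29322
  seg 2: a=-5 b=4019/1629 c=10829/3258 d=-2083/1629
  seg 3: a=3 b=227/543 c=-14167/3258 d=15569/13032
  seg 4: a=-4 b=-8599/3258 c=18373/6516 d=-18373/58644
S(17/2) = -24613/11584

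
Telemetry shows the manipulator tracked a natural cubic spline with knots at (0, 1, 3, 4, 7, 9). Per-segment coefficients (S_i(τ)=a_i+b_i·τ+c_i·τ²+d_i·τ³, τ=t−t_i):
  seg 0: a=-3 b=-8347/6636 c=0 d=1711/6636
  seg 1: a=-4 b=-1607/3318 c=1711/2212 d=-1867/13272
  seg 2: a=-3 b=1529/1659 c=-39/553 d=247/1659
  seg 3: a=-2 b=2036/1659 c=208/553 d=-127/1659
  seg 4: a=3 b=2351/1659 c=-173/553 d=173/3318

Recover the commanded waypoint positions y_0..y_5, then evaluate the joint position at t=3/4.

y_0 = S_0(0) = a_0 = -3
y_1 = S_1(0) = a_1 = -4
y_2 = S_2(0) = a_2 = -3
y_3 = S_3(0) = a_3 = -2
y_4 = S_4(0) = a_4 = 3
y_5 = S_4(2) = 5
t_q=3/4 is in segment 0 (τ=3/4); S_0(τ)=-77551/20224

y_0=-3 y_1=-4 y_2=-3 y_3=-2 y_4=3 y_5=5
S(3/4) = -77551/20224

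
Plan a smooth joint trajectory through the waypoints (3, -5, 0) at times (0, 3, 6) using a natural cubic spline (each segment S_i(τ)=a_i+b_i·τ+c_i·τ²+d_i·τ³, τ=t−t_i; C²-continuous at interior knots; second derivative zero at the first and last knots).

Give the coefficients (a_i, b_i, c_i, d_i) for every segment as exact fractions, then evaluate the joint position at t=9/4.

  seg 0: a=3 b=-15/4 c=0 d=13/108
  seg 1: a=-5 b=-1/2 c=13/12 d=-13/108
S(9/4) = -1041/256

Δ: Δ0=-8/3, Δ1=5/3
row 1: diag=12, rhs=26; c'=1/4, d'=13/6
back: M1=13/6
M: M0=0, M1=13/6, M2=0
seg 0: a=3, c=M0/2=0, d=(M1−M0)/(6·3)=13/108, b=Δ0−h0·(2M0+M1)/6=-15/4
seg 1: a=-5, c=M1/2=13/12, d=(M2−M1)/(6·3)=-13/108, b=Δ1−h1·(2M1+M2)/6=-1/2
t_q=9/4 → seg 0, τ=9/4; S=3+-15/4·τ+0·τ²+13/108·τ³=-1041/256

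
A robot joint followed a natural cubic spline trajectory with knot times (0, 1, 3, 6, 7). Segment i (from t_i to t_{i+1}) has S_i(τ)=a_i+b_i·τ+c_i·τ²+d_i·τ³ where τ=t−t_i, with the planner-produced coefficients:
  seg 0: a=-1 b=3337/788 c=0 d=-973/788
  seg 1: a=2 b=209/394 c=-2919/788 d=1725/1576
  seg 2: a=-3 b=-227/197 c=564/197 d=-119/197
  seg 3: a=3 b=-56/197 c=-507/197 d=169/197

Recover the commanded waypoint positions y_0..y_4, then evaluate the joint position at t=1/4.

y_0=-1 y_1=2 y_2=-3 y_3=3 y_4=1
S(1/4) = 1987/50432

y_0 = S_0(0) = a_0 = -1
y_1 = S_1(0) = a_1 = 2
y_2 = S_2(0) = a_2 = -3
y_3 = S_3(0) = a_3 = 3
y_4 = S_3(1) = 1
t_q=1/4 is in segment 0 (τ=1/4); S_0(τ)=1987/50432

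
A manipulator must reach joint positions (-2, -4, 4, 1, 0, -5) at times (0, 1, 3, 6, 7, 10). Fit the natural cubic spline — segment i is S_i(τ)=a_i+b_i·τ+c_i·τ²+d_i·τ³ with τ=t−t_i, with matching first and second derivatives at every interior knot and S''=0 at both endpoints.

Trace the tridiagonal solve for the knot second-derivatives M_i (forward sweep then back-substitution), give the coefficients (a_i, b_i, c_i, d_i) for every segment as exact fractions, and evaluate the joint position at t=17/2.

Δ: Δ0=-2, Δ1=4, Δ2=-1, Δ3=-1, Δ4=-5/3
row 1: diag=6, rhs=36; c'=1/3, d'=6
row 2: denom=10−2·1/3=28/3; d'=(-30−2·6)/(28/3)=-9/2
row 3: denom=8−3·9/28=197/28; d'=(0−3·-9/2)/(197/28)=378/197
row 4: denom=8−1·28/197=1548/197; d'=(-4−1·378/197)/(1548/197)=-583/774
back: M4=-583/774
back: M3=378/197−28/197·-583/774=784/387
back: M2=-9/2−9/28·784/387=-443/86
back: M1=6−1/3·-443/86=1991/258
M: M0=0, M1=1991/258, M2=-443/86, M3=784/387, M4=-583/774, M5=0
seg 0: a=-2, c=M0/2=0, d=(M1−M0)/(6·1)=1991/1548, b=Δ0−h0·(2M0+M1)/6=-5087/1548
seg 1: a=-4, c=M1/2=1991/516, d=(M2−M1)/(6·2)=-415/387, b=Δ1−h1·(2M1+M2)/6=443/774
seg 2: a=4, c=M2/2=-443/172, d=(M3−M2)/(6·3)=5555/13932, b=Δ2−h2·(2M2+M3)/6=2429/774
seg 3: a=1, c=M3/2=392/387, d=(M4−M3)/(6·1)=-239/516, b=Δ3−h3·(2M3+M4)/6=-2399/1548
seg 4: a=0, c=M4/2=-583/1548, d=(M5−M4)/(6·3)=583/13932, b=Δ4−h4·(2M4+M5)/6=-707/774
t_q=17/2 → seg 4, τ=3/2; S=0+-707/774·τ+-583/1548·τ²+583/13932·τ³=-2857/1376

  seg 0: a=-2 b=-5087/1548 c=0 d=1991/1548
  seg 1: a=-4 b=443/774 c=1991/516 d=-415/387
  seg 2: a=4 b=2429/774 c=-443/172 d=5555/13932
  seg 3: a=1 b=-2399/1548 c=392/387 d=-239/516
  seg 4: a=0 b=-707/774 c=-583/1548 d=583/13932
S(17/2) = -2857/1376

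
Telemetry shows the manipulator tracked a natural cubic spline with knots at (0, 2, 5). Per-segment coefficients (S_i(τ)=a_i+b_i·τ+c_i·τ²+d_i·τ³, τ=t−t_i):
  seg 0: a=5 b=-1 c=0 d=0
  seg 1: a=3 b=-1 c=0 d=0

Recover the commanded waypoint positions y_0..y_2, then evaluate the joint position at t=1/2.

y_0=5 y_1=3 y_2=0
S(1/2) = 9/2

y_0 = S_0(0) = a_0 = 5
y_1 = S_1(0) = a_1 = 3
y_2 = S_1(3) = 0
t_q=1/2 is in segment 0 (τ=1/2); S_0(τ)=9/2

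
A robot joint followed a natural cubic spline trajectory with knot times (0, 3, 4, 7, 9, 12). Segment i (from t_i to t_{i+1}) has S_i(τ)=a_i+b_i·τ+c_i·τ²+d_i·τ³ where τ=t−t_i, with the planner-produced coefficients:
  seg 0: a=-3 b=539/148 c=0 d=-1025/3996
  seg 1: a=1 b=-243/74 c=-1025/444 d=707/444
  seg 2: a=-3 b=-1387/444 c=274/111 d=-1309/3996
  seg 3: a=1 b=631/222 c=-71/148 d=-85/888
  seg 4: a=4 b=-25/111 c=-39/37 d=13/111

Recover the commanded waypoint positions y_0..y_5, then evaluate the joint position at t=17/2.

y_0=-3 y_1=1 y_2=-3 y_3=1 y_4=4 y_5=-3
S(17/2) = 9143/2368

y_0 = S_0(0) = a_0 = -3
y_1 = S_1(0) = a_1 = 1
y_2 = S_2(0) = a_2 = -3
y_3 = S_3(0) = a_3 = 1
y_4 = S_4(0) = a_4 = 4
y_5 = S_4(3) = -3
t_q=17/2 is in segment 3 (τ=3/2); S_3(τ)=9143/2368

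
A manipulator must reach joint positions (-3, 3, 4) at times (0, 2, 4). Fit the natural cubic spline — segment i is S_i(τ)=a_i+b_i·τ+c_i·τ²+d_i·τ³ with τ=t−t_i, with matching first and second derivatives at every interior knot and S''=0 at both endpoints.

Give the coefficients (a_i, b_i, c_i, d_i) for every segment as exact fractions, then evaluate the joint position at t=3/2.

  seg 0: a=-3 b=29/8 c=0 d=-5/32
  seg 1: a=3 b=7/4 c=-15/16 d=5/32
S(3/2) = 489/256

Δ: Δ0=3, Δ1=1/2
row 1: diag=8, rhs=-15; c'=1/4, d'=-15/8
back: M1=-15/8
M: M0=0, M1=-15/8, M2=0
seg 0: a=-3, c=M0/2=0, d=(M1−M0)/(6·2)=-5/32, b=Δ0−h0·(2M0+M1)/6=29/8
seg 1: a=3, c=M1/2=-15/16, d=(M2−M1)/(6·2)=5/32, b=Δ1−h1·(2M1+M2)/6=7/4
t_q=3/2 → seg 0, τ=3/2; S=-3+29/8·τ+0·τ²+-5/32·τ³=489/256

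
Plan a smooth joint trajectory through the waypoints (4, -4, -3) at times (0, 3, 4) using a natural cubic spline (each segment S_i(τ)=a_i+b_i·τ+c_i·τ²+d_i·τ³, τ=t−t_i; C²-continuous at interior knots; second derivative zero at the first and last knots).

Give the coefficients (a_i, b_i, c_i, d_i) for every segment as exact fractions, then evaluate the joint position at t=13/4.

Δ: Δ0=-8/3, Δ1=1
row 1: diag=8, rhs=22; c'=1/8, d'=11/4
back: M1=11/4
M: M0=0, M1=11/4, M2=0
seg 0: a=4, c=M0/2=0, d=(M1−M0)/(6·3)=11/72, b=Δ0−h0·(2M0+M1)/6=-97/24
seg 1: a=-4, c=M1/2=11/8, d=(M2−M1)/(6·1)=-11/24, b=Δ1−h1·(2M1+M2)/6=1/12
t_q=13/4 → seg 1, τ=1/4; S=-4+1/12·τ+11/8·τ²+-11/24·τ³=-1997/512

  seg 0: a=4 b=-97/24 c=0 d=11/72
  seg 1: a=-4 b=1/12 c=11/8 d=-11/24
S(13/4) = -1997/512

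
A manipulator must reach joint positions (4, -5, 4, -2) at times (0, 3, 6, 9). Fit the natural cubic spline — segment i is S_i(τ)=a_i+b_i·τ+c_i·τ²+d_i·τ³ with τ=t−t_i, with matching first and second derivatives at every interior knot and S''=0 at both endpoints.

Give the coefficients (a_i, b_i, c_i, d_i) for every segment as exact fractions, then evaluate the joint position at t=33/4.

Δ: Δ0=-3, Δ1=3, Δ2=-2
row 1: diag=12, rhs=36; c'=1/4, d'=3
row 2: denom=12−3·1/4=45/4; d'=(-30−3·3)/(45/4)=-52/15
back: M2=-52/15
back: M1=3−1/4·-52/15=58/15
M: M0=0, M1=58/15, M2=-52/15, M3=0
seg 0: a=4, c=M0/2=0, d=(M1−M0)/(6·3)=29/135, b=Δ0−h0·(2M0+M1)/6=-74/15
seg 1: a=-5, c=M1/2=29/15, d=(M2−M1)/(6·3)=-11/27, b=Δ1−h1·(2M1+M2)/6=13/15
seg 2: a=4, c=M2/2=-26/15, d=(M3−M2)/(6·3)=26/135, b=Δ2−h2·(2M2+M3)/6=22/15
t_q=33/4 → seg 2, τ=9/4; S=4+22/15·τ+-26/15·τ²+26/135·τ³=23/32

  seg 0: a=4 b=-74/15 c=0 d=29/135
  seg 1: a=-5 b=13/15 c=29/15 d=-11/27
  seg 2: a=4 b=22/15 c=-26/15 d=26/135
S(33/4) = 23/32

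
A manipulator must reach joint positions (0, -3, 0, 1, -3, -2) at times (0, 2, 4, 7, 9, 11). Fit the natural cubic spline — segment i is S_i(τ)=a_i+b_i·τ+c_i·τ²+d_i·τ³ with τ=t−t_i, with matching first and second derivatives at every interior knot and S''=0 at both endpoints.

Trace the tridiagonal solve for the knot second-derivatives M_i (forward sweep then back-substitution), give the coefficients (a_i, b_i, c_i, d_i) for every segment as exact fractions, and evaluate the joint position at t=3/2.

Δ: Δ0=-3/2, Δ1=3/2, Δ2=1/3, Δ3=-2, Δ4=1/2
row 1: diag=8, rhs=18; c'=1/4, d'=9/4
row 2: denom=10−2·1/4=19/2; d'=(-7−2·9/4)/(19/2)=-23/19
row 3: denom=10−3·6/19=172/19; d'=(-14−3·-23/19)/(172/19)=-197/172
row 4: denom=8−2·19/86=325/43; d'=(15−2·-197/172)/(325/43)=1487/650
back: M4=1487/650
back: M3=-197/172−19/86·1487/650=-1073/650
back: M2=-23/19−6/19·-1073/650=-224/325
back: M1=9/4−1/4·-224/325=3149/1300
M: M0=0, M1=3149/1300, M2=-224/325, M3=-1073/650, M4=1487/650, M5=0
seg 0: a=0, c=M0/2=0, d=(M1−M0)/(6·2)=3149/15600, b=Δ0−h0·(2M0+M1)/6=-8999/3900
seg 1: a=-3, c=M1/2=3149/2600, d=(M2−M1)/(6·2)=-809/3120, b=Δ1−h1·(2M1+M2)/6=112/975
seg 2: a=0, c=M2/2=-112/325, d=(M3−M2)/(6·3)=-25/468, b=Δ2−h2·(2M2+M3)/6=7207/3900
seg 3: a=1, c=M3/2=-1073/1300, d=(M4−M3)/(6·2)=64/195, b=Δ3−h3·(2M3+M4)/6=-3241/1950
seg 4: a=-3, c=M4/2=1487/1300, d=(M5−M4)/(6·2)=-1487/7800, b=Δ4−h4·(2M4+M5)/6=-1999/1950
t_q=3/2 → seg 0, τ=3/2; S=0+-8999/3900·τ+0·τ²+3149/15600·τ³=-115643/41600

  seg 0: a=0 b=-8999/3900 c=0 d=3149/15600
  seg 1: a=-3 b=112/975 c=3149/2600 d=-809/3120
  seg 2: a=0 b=7207/3900 c=-112/325 d=-25/468
  seg 3: a=1 b=-3241/1950 c=-1073/1300 d=64/195
  seg 4: a=-3 b=-1999/1950 c=1487/1300 d=-1487/7800
S(3/2) = -115643/41600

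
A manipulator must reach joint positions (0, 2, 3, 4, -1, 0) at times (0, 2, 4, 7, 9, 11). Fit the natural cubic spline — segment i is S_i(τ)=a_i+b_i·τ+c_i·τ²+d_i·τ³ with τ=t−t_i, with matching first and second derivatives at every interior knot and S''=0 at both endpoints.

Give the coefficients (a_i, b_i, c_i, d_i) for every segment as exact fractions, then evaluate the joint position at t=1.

  seg 0: a=0 b=1159/975 c=0 d=-46/975
  seg 1: a=2 b=607/975 c=-92/325 d=173/1560
  seg 2: a=3 b=1601/1950 c=497/1300 d=-85/468
  seg 3: a=4 b=-6977/3900 c=-407/325 d=1399/3120
  seg 4: a=-1 b=-1382/975 c=3739/2600 d=-3739/15600
S(1) = 371/325

Δ: Δ0=1, Δ1=1/2, Δ2=1/3, Δ3=-5/2, Δ4=1/2
row 1: diag=8, rhs=-3; c'=1/4, d'=-3/8
row 2: denom=10−2·1/4=19/2; d'=(-1−2·-3/8)/(19/2)=-1/38
row 3: denom=10−3·6/19=172/19; d'=(-17−3·-1/38)/(172/19)=-643/344
row 4: denom=8−2·19/86=325/43; d'=(18−2·-643/344)/(325/43)=3739/1300
back: M4=3739/1300
back: M3=-643/344−19/86·3739/1300=-814/325
back: M2=-1/38−6/19·-814/325=497/650
back: M1=-3/8−1/4·497/650=-184/325
M: M0=0, M1=-184/325, M2=497/650, M3=-814/325, M4=3739/1300, M5=0
seg 0: a=0, c=M0/2=0, d=(M1−M0)/(6·2)=-46/975, b=Δ0−h0·(2M0+M1)/6=1159/975
seg 1: a=2, c=M1/2=-92/325, d=(M2−M1)/(6·2)=173/1560, b=Δ1−h1·(2M1+M2)/6=607/975
seg 2: a=3, c=M2/2=497/1300, d=(M3−M2)/(6·3)=-85/468, b=Δ2−h2·(2M2+M3)/6=1601/1950
seg 3: a=4, c=M3/2=-407/325, d=(M4−M3)/(6·2)=1399/3120, b=Δ3−h3·(2M3+M4)/6=-6977/3900
seg 4: a=-1, c=M4/2=3739/2600, d=(M5−M4)/(6·2)=-3739/15600, b=Δ4−h4·(2M4+M5)/6=-1382/975
t_q=1 → seg 0, τ=1; S=0+1159/975·τ+0·τ²+-46/975·τ³=371/325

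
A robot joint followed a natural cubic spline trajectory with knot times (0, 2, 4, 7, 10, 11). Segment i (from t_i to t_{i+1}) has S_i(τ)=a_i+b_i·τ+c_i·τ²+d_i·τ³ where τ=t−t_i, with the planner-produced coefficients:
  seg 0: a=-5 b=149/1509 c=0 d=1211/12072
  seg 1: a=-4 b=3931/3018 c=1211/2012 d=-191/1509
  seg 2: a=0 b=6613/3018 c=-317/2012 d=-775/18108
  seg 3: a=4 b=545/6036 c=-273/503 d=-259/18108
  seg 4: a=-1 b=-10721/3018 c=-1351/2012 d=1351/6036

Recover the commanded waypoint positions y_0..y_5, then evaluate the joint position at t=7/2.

y_0 = S_0(0) = a_0 = -5
y_1 = S_1(0) = a_1 = -4
y_2 = S_2(0) = a_2 = 0
y_3 = S_3(0) = a_3 = 4
y_4 = S_4(0) = a_4 = -1
y_5 = S_4(1) = -5
t_q=7/2 is in segment 1 (τ=3/2); S_1(τ)=-9007/8048

y_0=-5 y_1=-4 y_2=0 y_3=4 y_4=-1 y_5=-5
S(7/2) = -9007/8048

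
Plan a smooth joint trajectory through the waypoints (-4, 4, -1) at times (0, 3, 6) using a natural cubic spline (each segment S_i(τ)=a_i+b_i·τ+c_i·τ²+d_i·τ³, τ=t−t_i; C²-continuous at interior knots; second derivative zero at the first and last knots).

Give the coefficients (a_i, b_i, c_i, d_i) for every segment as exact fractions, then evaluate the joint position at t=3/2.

  seg 0: a=-4 b=15/4 c=0 d=-13/108
  seg 1: a=4 b=1/2 c=-13/12 d=13/108
S(3/2) = 39/32

Δ: Δ0=8/3, Δ1=-5/3
row 1: diag=12, rhs=-26; c'=1/4, d'=-13/6
back: M1=-13/6
M: M0=0, M1=-13/6, M2=0
seg 0: a=-4, c=M0/2=0, d=(M1−M0)/(6·3)=-13/108, b=Δ0−h0·(2M0+M1)/6=15/4
seg 1: a=4, c=M1/2=-13/12, d=(M2−M1)/(6·3)=13/108, b=Δ1−h1·(2M1+M2)/6=1/2
t_q=3/2 → seg 0, τ=3/2; S=-4+15/4·τ+0·τ²+-13/108·τ³=39/32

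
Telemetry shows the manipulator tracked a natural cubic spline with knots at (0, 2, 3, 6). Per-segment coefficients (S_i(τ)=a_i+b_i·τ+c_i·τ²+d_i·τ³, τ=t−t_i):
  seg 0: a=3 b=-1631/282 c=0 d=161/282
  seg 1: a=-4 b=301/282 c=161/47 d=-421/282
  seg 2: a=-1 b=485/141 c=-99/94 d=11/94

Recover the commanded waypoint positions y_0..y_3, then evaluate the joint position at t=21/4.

y_0 = S_0(0) = a_0 = 3
y_1 = S_1(0) = a_1 = -4
y_2 = S_2(0) = a_2 = -1
y_3 = S_2(3) = 3
t_q=21/4 is in segment 2 (τ=9/4); S_2(τ)=16487/6016

y_0=3 y_1=-4 y_2=-1 y_3=3
S(21/4) = 16487/6016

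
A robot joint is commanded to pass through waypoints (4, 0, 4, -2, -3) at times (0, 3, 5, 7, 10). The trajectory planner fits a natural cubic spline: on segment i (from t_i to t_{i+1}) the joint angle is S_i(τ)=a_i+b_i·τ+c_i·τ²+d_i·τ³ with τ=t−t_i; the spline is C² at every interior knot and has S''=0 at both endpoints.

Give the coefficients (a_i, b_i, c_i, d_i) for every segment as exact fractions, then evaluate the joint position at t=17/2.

  seg 0: a=4 b=-57/20 c=0 d=91/540
  seg 1: a=0 b=17/10 c=91/60 d=-41/60
  seg 2: a=4 b=-13/30 c=-31/12 d=13/20
  seg 3: a=-2 b=-89/30 c=79/60 d=-79/540
S(17/2) = -637/160

Δ: Δ0=-4/3, Δ1=2, Δ2=-3, Δ3=-1/3
row 1: diag=10, rhs=20; c'=1/5, d'=2
row 2: denom=8−2·1/5=38/5; d'=(-30−2·2)/(38/5)=-85/19
row 3: denom=10−2·5/19=180/19; d'=(16−2·-85/19)/(180/19)=79/30
back: M3=79/30
back: M2=-85/19−5/19·79/30=-31/6
back: M1=2−1/5·-31/6=91/30
M: M0=0, M1=91/30, M2=-31/6, M3=79/30, M4=0
seg 0: a=4, c=M0/2=0, d=(M1−M0)/(6·3)=91/540, b=Δ0−h0·(2M0+M1)/6=-57/20
seg 1: a=0, c=M1/2=91/60, d=(M2−M1)/(6·2)=-41/60, b=Δ1−h1·(2M1+M2)/6=17/10
seg 2: a=4, c=M2/2=-31/12, d=(M3−M2)/(6·2)=13/20, b=Δ2−h2·(2M2+M3)/6=-13/30
seg 3: a=-2, c=M3/2=79/60, d=(M4−M3)/(6·3)=-79/540, b=Δ3−h3·(2M3+M4)/6=-89/30
t_q=17/2 → seg 3, τ=3/2; S=-2+-89/30·τ+79/60·τ²+-79/540·τ³=-637/160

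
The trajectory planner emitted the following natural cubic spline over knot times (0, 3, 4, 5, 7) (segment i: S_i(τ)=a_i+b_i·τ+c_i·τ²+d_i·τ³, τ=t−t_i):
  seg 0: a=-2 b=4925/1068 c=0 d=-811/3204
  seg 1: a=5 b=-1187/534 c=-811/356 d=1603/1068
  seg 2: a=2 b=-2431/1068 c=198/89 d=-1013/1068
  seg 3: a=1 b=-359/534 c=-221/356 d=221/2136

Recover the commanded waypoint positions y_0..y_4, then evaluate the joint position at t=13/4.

y_0=-2 y_1=5 y_2=2 y_3=1 y_4=-2
S(13/4) = 98549/22784

y_0 = S_0(0) = a_0 = -2
y_1 = S_1(0) = a_1 = 5
y_2 = S_2(0) = a_2 = 2
y_3 = S_3(0) = a_3 = 1
y_4 = S_3(2) = -2
t_q=13/4 is in segment 1 (τ=1/4); S_1(τ)=98549/22784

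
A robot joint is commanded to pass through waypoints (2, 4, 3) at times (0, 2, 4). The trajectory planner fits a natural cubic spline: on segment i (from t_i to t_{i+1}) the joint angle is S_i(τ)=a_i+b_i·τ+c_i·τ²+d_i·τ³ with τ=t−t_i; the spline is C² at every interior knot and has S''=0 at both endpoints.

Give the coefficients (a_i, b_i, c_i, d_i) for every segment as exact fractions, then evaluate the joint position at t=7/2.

  seg 0: a=2 b=11/8 c=0 d=-3/32
  seg 1: a=4 b=1/4 c=-9/16 d=3/32
S(7/2) = 877/256

Δ: Δ0=1, Δ1=-1/2
row 1: diag=8, rhs=-9; c'=1/4, d'=-9/8
back: M1=-9/8
M: M0=0, M1=-9/8, M2=0
seg 0: a=2, c=M0/2=0, d=(M1−M0)/(6·2)=-3/32, b=Δ0−h0·(2M0+M1)/6=11/8
seg 1: a=4, c=M1/2=-9/16, d=(M2−M1)/(6·2)=3/32, b=Δ1−h1·(2M1+M2)/6=1/4
t_q=7/2 → seg 1, τ=3/2; S=4+1/4·τ+-9/16·τ²+3/32·τ³=877/256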